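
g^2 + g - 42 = (g - 6)*(g + 7)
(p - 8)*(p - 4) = p^2 - 12*p + 32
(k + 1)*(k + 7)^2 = k^3 + 15*k^2 + 63*k + 49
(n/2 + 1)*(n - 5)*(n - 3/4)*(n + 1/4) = n^4/2 - 7*n^3/4 - 139*n^2/32 + 89*n/32 + 15/16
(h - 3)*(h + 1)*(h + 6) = h^3 + 4*h^2 - 15*h - 18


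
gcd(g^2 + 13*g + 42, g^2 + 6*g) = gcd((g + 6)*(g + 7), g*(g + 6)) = g + 6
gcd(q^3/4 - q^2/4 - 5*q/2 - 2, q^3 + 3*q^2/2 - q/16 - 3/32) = 1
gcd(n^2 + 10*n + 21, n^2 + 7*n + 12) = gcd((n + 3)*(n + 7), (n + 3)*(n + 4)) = n + 3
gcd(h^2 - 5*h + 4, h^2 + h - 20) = h - 4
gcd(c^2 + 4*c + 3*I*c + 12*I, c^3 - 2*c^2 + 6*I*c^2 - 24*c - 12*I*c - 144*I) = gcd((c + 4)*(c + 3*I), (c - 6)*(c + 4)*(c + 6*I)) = c + 4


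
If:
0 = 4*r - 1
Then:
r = 1/4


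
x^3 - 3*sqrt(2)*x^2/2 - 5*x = x*(x - 5*sqrt(2)/2)*(x + sqrt(2))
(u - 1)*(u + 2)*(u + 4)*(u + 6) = u^4 + 11*u^3 + 32*u^2 + 4*u - 48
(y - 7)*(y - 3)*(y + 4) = y^3 - 6*y^2 - 19*y + 84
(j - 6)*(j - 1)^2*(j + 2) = j^4 - 6*j^3 - 3*j^2 + 20*j - 12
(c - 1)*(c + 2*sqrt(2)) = c^2 - c + 2*sqrt(2)*c - 2*sqrt(2)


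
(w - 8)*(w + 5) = w^2 - 3*w - 40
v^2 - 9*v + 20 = (v - 5)*(v - 4)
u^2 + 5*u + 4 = (u + 1)*(u + 4)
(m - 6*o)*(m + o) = m^2 - 5*m*o - 6*o^2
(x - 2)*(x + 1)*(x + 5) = x^3 + 4*x^2 - 7*x - 10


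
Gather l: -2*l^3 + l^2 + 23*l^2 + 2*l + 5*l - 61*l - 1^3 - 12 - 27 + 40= -2*l^3 + 24*l^2 - 54*l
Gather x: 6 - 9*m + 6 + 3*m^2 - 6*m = 3*m^2 - 15*m + 12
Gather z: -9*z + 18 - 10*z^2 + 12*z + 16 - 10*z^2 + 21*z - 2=-20*z^2 + 24*z + 32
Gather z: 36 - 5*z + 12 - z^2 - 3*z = -z^2 - 8*z + 48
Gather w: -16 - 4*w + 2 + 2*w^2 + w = 2*w^2 - 3*w - 14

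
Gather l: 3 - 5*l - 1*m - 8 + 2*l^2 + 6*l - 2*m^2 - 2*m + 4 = 2*l^2 + l - 2*m^2 - 3*m - 1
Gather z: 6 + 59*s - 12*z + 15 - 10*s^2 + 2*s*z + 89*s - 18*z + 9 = -10*s^2 + 148*s + z*(2*s - 30) + 30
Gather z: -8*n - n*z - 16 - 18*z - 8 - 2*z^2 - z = -8*n - 2*z^2 + z*(-n - 19) - 24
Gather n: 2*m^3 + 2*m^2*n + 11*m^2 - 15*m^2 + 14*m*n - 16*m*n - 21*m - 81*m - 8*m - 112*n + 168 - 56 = 2*m^3 - 4*m^2 - 110*m + n*(2*m^2 - 2*m - 112) + 112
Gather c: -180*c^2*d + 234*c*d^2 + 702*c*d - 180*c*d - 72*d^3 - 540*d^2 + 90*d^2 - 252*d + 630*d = -180*c^2*d + c*(234*d^2 + 522*d) - 72*d^3 - 450*d^2 + 378*d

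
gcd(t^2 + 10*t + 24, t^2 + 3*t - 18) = t + 6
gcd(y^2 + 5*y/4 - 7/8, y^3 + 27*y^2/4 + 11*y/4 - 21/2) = y + 7/4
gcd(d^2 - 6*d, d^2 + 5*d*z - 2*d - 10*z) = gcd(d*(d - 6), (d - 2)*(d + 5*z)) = 1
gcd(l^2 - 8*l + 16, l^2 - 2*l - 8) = l - 4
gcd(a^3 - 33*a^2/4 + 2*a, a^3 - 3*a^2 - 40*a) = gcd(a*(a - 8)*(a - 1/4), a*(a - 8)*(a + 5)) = a^2 - 8*a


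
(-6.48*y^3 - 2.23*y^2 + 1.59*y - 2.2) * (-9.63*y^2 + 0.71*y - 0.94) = 62.4024*y^5 + 16.8741*y^4 - 10.8038*y^3 + 24.4111*y^2 - 3.0566*y + 2.068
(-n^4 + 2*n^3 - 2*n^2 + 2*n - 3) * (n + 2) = -n^5 + 2*n^3 - 2*n^2 + n - 6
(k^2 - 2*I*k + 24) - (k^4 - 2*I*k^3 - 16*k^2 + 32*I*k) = -k^4 + 2*I*k^3 + 17*k^2 - 34*I*k + 24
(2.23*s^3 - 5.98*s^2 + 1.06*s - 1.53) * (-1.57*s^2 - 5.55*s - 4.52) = -3.5011*s^5 - 2.9879*s^4 + 21.4452*s^3 + 23.5487*s^2 + 3.7003*s + 6.9156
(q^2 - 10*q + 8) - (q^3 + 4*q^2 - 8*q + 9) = -q^3 - 3*q^2 - 2*q - 1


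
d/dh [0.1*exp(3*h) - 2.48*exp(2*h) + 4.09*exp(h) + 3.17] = (0.3*exp(2*h) - 4.96*exp(h) + 4.09)*exp(h)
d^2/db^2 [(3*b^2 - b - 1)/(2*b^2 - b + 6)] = 2*(2*b^3 - 120*b^2 + 42*b + 113)/(8*b^6 - 12*b^5 + 78*b^4 - 73*b^3 + 234*b^2 - 108*b + 216)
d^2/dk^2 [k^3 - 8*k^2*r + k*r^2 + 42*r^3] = 6*k - 16*r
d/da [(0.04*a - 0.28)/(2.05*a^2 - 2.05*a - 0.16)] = (-0.082*a^2 + 1.148*a - 0.5804)/(4.2025*a^4 - 8.405*a^3 + 3.5465*a^2 + 0.656*a + 0.0256)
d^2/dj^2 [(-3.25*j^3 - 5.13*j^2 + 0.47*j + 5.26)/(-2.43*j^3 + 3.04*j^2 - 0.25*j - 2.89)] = (5.6843418860808e-14*j^7 + 108.601074*j^6 - 28.498068*j^5 - 644.469534*j^4 + 174.530634*j^3 + 13.27995*j^2 + 383.71257*j - 6.71031600000001)/(14.348907*j^9 - 53.852688*j^8 + 71.799939*j^7 + 12.020219*j^6 - 120.707223*j^5 + 90.088722*j^4 + 47.724034*j^3 - 75.629277*j^2 + 6.264075*j + 24.137569)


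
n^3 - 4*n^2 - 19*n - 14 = (n - 7)*(n + 1)*(n + 2)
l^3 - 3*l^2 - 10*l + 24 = (l - 4)*(l - 2)*(l + 3)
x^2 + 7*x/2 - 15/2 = (x - 3/2)*(x + 5)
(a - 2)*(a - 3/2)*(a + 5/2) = a^3 - a^2 - 23*a/4 + 15/2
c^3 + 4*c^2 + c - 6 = (c - 1)*(c + 2)*(c + 3)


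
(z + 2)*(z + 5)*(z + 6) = z^3 + 13*z^2 + 52*z + 60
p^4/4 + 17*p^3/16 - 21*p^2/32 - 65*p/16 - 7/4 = (p/4 + 1)*(p - 2)*(p + 1/2)*(p + 7/4)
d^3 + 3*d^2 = d^2*(d + 3)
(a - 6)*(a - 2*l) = a^2 - 2*a*l - 6*a + 12*l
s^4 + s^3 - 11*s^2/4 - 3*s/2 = s*(s - 3/2)*(s + 1/2)*(s + 2)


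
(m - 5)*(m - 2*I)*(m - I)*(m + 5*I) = m^4 - 5*m^3 + 2*I*m^3 + 13*m^2 - 10*I*m^2 - 65*m - 10*I*m + 50*I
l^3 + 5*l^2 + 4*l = l*(l + 1)*(l + 4)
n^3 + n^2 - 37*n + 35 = (n - 5)*(n - 1)*(n + 7)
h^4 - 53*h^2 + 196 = (h - 7)*(h - 2)*(h + 2)*(h + 7)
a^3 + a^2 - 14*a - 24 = (a - 4)*(a + 2)*(a + 3)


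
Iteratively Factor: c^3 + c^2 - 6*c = (c)*(c^2 + c - 6) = c*(c + 3)*(c - 2)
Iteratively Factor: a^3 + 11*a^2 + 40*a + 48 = (a + 4)*(a^2 + 7*a + 12) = (a + 4)^2*(a + 3)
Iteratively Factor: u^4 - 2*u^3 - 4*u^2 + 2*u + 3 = (u + 1)*(u^3 - 3*u^2 - u + 3) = (u - 1)*(u + 1)*(u^2 - 2*u - 3) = (u - 3)*(u - 1)*(u + 1)*(u + 1)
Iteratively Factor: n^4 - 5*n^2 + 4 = (n - 2)*(n^3 + 2*n^2 - n - 2) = (n - 2)*(n - 1)*(n^2 + 3*n + 2) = (n - 2)*(n - 1)*(n + 1)*(n + 2)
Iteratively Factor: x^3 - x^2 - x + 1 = (x + 1)*(x^2 - 2*x + 1) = (x - 1)*(x + 1)*(x - 1)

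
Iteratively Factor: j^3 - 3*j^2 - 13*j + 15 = (j - 1)*(j^2 - 2*j - 15) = (j - 1)*(j + 3)*(j - 5)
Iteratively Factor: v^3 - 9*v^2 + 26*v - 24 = (v - 4)*(v^2 - 5*v + 6) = (v - 4)*(v - 2)*(v - 3)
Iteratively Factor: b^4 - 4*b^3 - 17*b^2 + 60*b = (b)*(b^3 - 4*b^2 - 17*b + 60) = b*(b - 5)*(b^2 + b - 12) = b*(b - 5)*(b - 3)*(b + 4)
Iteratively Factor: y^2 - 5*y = (y)*(y - 5)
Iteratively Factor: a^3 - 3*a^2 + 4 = (a - 2)*(a^2 - a - 2) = (a - 2)*(a + 1)*(a - 2)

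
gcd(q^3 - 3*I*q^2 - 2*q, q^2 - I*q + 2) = q - 2*I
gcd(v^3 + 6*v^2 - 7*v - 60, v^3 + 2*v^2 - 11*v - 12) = v^2 + v - 12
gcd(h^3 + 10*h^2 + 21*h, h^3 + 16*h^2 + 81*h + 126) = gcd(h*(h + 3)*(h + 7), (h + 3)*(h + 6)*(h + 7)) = h^2 + 10*h + 21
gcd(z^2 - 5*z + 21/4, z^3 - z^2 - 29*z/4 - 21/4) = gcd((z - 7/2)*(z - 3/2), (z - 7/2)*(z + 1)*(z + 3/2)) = z - 7/2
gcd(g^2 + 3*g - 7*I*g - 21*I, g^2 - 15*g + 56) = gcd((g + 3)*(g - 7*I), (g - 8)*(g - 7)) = 1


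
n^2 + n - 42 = (n - 6)*(n + 7)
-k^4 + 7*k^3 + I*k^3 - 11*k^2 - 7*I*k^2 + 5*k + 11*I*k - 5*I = (k - 5)*(k - I)*(-I*k + I)^2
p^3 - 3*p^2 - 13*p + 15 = (p - 5)*(p - 1)*(p + 3)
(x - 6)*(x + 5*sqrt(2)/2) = x^2 - 6*x + 5*sqrt(2)*x/2 - 15*sqrt(2)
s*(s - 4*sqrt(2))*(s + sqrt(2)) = s^3 - 3*sqrt(2)*s^2 - 8*s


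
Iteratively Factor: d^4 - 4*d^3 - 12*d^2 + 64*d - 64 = (d - 2)*(d^3 - 2*d^2 - 16*d + 32) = (d - 2)^2*(d^2 - 16) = (d - 4)*(d - 2)^2*(d + 4)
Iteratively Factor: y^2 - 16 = (y + 4)*(y - 4)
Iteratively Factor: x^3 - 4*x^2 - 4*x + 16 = (x - 4)*(x^2 - 4) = (x - 4)*(x - 2)*(x + 2)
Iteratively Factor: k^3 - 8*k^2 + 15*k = (k - 5)*(k^2 - 3*k) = k*(k - 5)*(k - 3)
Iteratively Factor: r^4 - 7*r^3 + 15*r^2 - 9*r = (r - 3)*(r^3 - 4*r^2 + 3*r) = (r - 3)*(r - 1)*(r^2 - 3*r) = (r - 3)^2*(r - 1)*(r)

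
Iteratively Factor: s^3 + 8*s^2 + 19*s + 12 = (s + 3)*(s^2 + 5*s + 4) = (s + 3)*(s + 4)*(s + 1)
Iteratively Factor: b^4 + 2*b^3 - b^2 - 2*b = (b)*(b^3 + 2*b^2 - b - 2) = b*(b + 2)*(b^2 - 1) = b*(b - 1)*(b + 2)*(b + 1)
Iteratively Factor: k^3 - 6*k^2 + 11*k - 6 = (k - 1)*(k^2 - 5*k + 6) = (k - 3)*(k - 1)*(k - 2)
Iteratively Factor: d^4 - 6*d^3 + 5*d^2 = (d)*(d^3 - 6*d^2 + 5*d) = d^2*(d^2 - 6*d + 5) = d^2*(d - 5)*(d - 1)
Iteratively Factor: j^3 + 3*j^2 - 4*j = (j - 1)*(j^2 + 4*j) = j*(j - 1)*(j + 4)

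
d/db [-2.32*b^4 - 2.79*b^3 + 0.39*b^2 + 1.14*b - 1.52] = -9.28*b^3 - 8.37*b^2 + 0.78*b + 1.14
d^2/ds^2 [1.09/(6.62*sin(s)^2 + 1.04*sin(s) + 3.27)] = (-191.074384*sin(s)^4 - 22.513296*sin(s)^3 + 379.815296*sin(s)^2 + 48.733464*sin(s) - 44.833444)/(6.62*sin(s)^2 + 1.04*sin(s) + 3.27)^3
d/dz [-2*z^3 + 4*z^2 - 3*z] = -6*z^2 + 8*z - 3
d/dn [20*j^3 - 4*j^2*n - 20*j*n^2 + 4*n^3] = -4*j^2 - 40*j*n + 12*n^2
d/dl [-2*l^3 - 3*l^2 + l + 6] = -6*l^2 - 6*l + 1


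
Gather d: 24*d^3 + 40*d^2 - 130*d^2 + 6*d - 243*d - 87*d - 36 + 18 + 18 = 24*d^3 - 90*d^2 - 324*d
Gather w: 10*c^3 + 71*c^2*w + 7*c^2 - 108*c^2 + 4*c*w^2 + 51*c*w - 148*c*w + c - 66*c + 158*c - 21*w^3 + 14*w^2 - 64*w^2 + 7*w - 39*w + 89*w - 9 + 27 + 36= 10*c^3 - 101*c^2 + 93*c - 21*w^3 + w^2*(4*c - 50) + w*(71*c^2 - 97*c + 57) + 54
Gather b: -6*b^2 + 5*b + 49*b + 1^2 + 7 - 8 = -6*b^2 + 54*b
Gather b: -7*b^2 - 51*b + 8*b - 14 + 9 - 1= -7*b^2 - 43*b - 6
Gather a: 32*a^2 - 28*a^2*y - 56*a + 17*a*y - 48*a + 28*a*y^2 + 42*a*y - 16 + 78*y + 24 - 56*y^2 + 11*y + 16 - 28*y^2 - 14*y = a^2*(32 - 28*y) + a*(28*y^2 + 59*y - 104) - 84*y^2 + 75*y + 24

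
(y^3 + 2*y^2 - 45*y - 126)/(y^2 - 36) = (y^2 - 4*y - 21)/(y - 6)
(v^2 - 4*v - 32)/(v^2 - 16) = (v - 8)/(v - 4)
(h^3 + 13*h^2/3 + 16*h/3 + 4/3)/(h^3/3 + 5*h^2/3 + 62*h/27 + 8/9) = 9*(3*h^3 + 13*h^2 + 16*h + 4)/(9*h^3 + 45*h^2 + 62*h + 24)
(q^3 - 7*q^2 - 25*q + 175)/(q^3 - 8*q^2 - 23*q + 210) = (q - 5)/(q - 6)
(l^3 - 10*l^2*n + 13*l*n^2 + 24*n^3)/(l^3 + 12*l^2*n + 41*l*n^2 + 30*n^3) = (l^2 - 11*l*n + 24*n^2)/(l^2 + 11*l*n + 30*n^2)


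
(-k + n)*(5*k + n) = -5*k^2 + 4*k*n + n^2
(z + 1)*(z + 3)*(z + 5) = z^3 + 9*z^2 + 23*z + 15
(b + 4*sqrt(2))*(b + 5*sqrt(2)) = b^2 + 9*sqrt(2)*b + 40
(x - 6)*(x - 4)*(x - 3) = x^3 - 13*x^2 + 54*x - 72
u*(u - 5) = u^2 - 5*u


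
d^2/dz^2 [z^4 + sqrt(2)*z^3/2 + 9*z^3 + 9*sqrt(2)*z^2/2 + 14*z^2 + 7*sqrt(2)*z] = 12*z^2 + 3*sqrt(2)*z + 54*z + 9*sqrt(2) + 28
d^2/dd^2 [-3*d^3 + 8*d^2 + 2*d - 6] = 16 - 18*d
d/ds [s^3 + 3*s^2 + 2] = 3*s*(s + 2)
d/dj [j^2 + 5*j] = 2*j + 5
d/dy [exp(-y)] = -exp(-y)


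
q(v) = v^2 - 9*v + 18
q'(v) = 2*v - 9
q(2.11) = 3.46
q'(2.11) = -4.78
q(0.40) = 14.56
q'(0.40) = -8.20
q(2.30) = 2.59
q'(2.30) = -4.40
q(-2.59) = 48.02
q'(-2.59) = -14.18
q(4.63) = -2.23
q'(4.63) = 0.26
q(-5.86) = 105.08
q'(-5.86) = -20.72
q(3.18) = -0.51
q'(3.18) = -2.64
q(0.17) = 16.50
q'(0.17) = -8.66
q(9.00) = 18.00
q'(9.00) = 9.00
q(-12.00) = 270.00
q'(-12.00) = -33.00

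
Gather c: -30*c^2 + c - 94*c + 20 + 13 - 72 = -30*c^2 - 93*c - 39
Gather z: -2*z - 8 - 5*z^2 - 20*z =-5*z^2 - 22*z - 8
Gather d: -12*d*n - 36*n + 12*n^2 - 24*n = -12*d*n + 12*n^2 - 60*n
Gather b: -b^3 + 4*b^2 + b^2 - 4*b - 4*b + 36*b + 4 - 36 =-b^3 + 5*b^2 + 28*b - 32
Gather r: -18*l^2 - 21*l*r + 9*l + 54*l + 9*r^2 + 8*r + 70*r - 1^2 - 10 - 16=-18*l^2 + 63*l + 9*r^2 + r*(78 - 21*l) - 27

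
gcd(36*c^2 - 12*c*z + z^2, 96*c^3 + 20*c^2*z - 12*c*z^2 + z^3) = -6*c + z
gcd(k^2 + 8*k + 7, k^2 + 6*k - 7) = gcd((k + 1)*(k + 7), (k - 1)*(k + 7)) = k + 7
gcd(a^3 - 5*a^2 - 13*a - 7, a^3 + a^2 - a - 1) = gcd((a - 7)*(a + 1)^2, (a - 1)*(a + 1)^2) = a^2 + 2*a + 1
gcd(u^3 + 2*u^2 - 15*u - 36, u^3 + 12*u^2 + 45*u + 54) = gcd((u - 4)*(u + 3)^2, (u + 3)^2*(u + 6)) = u^2 + 6*u + 9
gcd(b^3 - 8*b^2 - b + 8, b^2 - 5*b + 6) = 1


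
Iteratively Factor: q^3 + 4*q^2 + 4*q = (q + 2)*(q^2 + 2*q) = (q + 2)^2*(q)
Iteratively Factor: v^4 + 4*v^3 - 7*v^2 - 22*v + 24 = (v - 2)*(v^3 + 6*v^2 + 5*v - 12) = (v - 2)*(v + 4)*(v^2 + 2*v - 3) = (v - 2)*(v - 1)*(v + 4)*(v + 3)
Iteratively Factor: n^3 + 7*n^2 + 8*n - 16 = (n + 4)*(n^2 + 3*n - 4) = (n + 4)^2*(n - 1)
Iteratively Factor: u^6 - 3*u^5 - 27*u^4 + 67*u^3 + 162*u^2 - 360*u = (u + 3)*(u^5 - 6*u^4 - 9*u^3 + 94*u^2 - 120*u) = (u - 5)*(u + 3)*(u^4 - u^3 - 14*u^2 + 24*u) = u*(u - 5)*(u + 3)*(u^3 - u^2 - 14*u + 24) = u*(u - 5)*(u + 3)*(u + 4)*(u^2 - 5*u + 6) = u*(u - 5)*(u - 2)*(u + 3)*(u + 4)*(u - 3)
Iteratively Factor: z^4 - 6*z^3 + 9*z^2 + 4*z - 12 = (z - 2)*(z^3 - 4*z^2 + z + 6) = (z - 2)^2*(z^2 - 2*z - 3) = (z - 2)^2*(z + 1)*(z - 3)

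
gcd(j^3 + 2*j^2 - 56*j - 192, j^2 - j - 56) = j - 8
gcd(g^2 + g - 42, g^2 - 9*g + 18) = g - 6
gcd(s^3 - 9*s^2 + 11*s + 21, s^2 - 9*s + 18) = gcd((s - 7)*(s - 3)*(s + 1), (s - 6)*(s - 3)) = s - 3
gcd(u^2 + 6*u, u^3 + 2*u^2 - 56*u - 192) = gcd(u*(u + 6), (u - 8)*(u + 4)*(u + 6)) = u + 6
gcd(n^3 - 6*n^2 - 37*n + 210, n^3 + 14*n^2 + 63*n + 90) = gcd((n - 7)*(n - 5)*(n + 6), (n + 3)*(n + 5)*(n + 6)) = n + 6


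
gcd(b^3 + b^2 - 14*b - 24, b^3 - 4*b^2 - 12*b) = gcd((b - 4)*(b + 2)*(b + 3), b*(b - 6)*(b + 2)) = b + 2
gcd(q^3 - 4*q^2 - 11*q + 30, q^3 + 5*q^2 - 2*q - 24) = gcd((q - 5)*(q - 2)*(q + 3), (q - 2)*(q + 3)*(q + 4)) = q^2 + q - 6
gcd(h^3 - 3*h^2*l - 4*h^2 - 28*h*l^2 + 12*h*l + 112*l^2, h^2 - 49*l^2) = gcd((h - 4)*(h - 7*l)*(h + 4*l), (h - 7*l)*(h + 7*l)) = h - 7*l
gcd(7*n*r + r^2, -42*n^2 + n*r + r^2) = 7*n + r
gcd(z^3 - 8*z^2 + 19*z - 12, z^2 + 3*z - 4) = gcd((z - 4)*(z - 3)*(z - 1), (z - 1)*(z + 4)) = z - 1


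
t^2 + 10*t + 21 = (t + 3)*(t + 7)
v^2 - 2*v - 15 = (v - 5)*(v + 3)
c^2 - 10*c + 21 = (c - 7)*(c - 3)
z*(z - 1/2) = z^2 - z/2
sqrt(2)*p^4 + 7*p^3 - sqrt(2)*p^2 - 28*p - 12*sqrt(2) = (p - 2)*(p + 2)*(p + 3*sqrt(2))*(sqrt(2)*p + 1)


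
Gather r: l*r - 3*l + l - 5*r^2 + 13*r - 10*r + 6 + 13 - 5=-2*l - 5*r^2 + r*(l + 3) + 14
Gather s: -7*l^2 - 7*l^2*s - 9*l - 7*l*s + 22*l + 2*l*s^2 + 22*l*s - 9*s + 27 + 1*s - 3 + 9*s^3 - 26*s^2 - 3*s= -7*l^2 + 13*l + 9*s^3 + s^2*(2*l - 26) + s*(-7*l^2 + 15*l - 11) + 24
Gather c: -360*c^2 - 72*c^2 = -432*c^2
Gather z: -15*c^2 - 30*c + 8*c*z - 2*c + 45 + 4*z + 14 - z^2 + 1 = -15*c^2 - 32*c - z^2 + z*(8*c + 4) + 60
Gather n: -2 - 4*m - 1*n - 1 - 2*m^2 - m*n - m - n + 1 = -2*m^2 - 5*m + n*(-m - 2) - 2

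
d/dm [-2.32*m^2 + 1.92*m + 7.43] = 1.92 - 4.64*m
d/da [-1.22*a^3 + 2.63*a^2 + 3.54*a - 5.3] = -3.66*a^2 + 5.26*a + 3.54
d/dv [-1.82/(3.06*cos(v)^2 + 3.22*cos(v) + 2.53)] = -(11.1384*cos(v) + 5.8604)*sin(v)/(3.06*cos(v)^2 + 3.22*cos(v) + 2.53)^2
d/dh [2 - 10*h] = -10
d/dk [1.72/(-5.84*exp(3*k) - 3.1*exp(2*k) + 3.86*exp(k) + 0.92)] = (30.1344*exp(2*k) + 10.664*exp(k) - 6.6392)*exp(k)/(5.84*exp(3*k) + 3.1*exp(2*k) - 3.86*exp(k) - 0.92)^2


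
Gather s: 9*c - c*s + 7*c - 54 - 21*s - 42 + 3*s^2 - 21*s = 16*c + 3*s^2 + s*(-c - 42) - 96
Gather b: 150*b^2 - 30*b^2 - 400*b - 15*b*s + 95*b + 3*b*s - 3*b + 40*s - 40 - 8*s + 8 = 120*b^2 + b*(-12*s - 308) + 32*s - 32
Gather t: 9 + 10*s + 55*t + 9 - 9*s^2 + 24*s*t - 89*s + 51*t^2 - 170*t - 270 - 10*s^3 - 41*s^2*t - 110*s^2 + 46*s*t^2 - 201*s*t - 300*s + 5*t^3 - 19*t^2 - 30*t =-10*s^3 - 119*s^2 - 379*s + 5*t^3 + t^2*(46*s + 32) + t*(-41*s^2 - 177*s - 145) - 252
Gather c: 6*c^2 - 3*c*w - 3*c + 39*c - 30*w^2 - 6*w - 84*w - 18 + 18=6*c^2 + c*(36 - 3*w) - 30*w^2 - 90*w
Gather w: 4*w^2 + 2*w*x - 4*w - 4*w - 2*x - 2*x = 4*w^2 + w*(2*x - 8) - 4*x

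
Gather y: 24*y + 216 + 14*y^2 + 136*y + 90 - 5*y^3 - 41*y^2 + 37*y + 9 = -5*y^3 - 27*y^2 + 197*y + 315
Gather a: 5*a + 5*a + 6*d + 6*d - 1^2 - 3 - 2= 10*a + 12*d - 6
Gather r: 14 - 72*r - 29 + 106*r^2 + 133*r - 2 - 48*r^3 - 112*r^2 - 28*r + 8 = -48*r^3 - 6*r^2 + 33*r - 9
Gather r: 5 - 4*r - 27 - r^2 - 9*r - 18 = -r^2 - 13*r - 40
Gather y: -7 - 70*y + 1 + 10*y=-60*y - 6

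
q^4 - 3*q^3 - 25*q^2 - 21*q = q*(q - 7)*(q + 1)*(q + 3)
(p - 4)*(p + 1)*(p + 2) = p^3 - p^2 - 10*p - 8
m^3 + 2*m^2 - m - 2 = (m - 1)*(m + 1)*(m + 2)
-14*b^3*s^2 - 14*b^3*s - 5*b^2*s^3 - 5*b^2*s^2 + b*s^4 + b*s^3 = s*(-7*b + s)*(2*b + s)*(b*s + b)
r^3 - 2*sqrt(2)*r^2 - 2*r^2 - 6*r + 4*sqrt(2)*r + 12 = (r - 2)*(r - 3*sqrt(2))*(r + sqrt(2))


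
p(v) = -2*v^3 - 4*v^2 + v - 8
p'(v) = -6*v^2 - 8*v + 1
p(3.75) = -165.97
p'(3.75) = -113.38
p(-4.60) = 97.43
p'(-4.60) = -89.16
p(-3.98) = 50.75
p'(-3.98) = -62.20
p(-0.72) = -10.05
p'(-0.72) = 3.65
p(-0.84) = -10.48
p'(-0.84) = 3.49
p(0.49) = -8.71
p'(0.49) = -4.36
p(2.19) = -46.00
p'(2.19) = -45.30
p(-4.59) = 96.54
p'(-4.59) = -88.69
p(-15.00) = 5827.00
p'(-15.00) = -1229.00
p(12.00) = -4028.00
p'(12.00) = -959.00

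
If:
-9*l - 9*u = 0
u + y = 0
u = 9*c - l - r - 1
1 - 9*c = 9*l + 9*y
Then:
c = 1/9 - 2*y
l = y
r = -18*y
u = -y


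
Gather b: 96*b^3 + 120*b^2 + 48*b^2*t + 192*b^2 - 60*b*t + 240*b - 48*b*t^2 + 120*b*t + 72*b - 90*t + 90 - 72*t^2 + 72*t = 96*b^3 + b^2*(48*t + 312) + b*(-48*t^2 + 60*t + 312) - 72*t^2 - 18*t + 90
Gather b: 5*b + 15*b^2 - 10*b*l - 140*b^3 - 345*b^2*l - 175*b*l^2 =-140*b^3 + b^2*(15 - 345*l) + b*(-175*l^2 - 10*l + 5)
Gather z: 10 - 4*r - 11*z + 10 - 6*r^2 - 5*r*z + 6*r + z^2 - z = -6*r^2 + 2*r + z^2 + z*(-5*r - 12) + 20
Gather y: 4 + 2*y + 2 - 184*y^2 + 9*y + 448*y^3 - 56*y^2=448*y^3 - 240*y^2 + 11*y + 6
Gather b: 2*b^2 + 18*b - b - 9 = 2*b^2 + 17*b - 9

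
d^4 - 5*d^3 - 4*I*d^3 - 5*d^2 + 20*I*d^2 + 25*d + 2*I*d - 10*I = (d - 5)*(d - 2*I)*(d - I)^2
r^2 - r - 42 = (r - 7)*(r + 6)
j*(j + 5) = j^2 + 5*j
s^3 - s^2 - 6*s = s*(s - 3)*(s + 2)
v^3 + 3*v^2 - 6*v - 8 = (v - 2)*(v + 1)*(v + 4)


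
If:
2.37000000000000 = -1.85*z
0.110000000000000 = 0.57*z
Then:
No Solution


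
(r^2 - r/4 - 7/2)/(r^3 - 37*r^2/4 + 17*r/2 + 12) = (4*r + 7)/(4*r^2 - 29*r - 24)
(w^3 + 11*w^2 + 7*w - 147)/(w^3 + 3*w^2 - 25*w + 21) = (w + 7)/(w - 1)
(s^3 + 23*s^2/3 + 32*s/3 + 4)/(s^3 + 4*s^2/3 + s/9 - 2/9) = 3*(s + 6)/(3*s - 1)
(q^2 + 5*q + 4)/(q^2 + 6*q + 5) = (q + 4)/(q + 5)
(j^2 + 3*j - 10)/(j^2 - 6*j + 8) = (j + 5)/(j - 4)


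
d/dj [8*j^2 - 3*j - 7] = 16*j - 3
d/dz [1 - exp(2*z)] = -2*exp(2*z)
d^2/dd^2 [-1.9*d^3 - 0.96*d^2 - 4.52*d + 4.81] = -11.4*d - 1.92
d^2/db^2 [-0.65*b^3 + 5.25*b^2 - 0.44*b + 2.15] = 10.5 - 3.9*b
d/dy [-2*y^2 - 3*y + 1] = -4*y - 3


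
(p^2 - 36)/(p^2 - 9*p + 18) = (p + 6)/(p - 3)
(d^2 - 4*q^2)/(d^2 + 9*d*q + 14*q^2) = (d - 2*q)/(d + 7*q)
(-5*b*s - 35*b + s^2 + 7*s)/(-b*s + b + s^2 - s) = (5*b*s + 35*b - s^2 - 7*s)/(b*s - b - s^2 + s)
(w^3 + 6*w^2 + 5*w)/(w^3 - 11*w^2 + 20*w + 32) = w*(w + 5)/(w^2 - 12*w + 32)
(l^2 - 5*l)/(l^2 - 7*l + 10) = l/(l - 2)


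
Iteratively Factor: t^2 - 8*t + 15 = (t - 5)*(t - 3)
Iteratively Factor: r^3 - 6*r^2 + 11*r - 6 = (r - 2)*(r^2 - 4*r + 3) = (r - 2)*(r - 1)*(r - 3)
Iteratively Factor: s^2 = (s)*(s)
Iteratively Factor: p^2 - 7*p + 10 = (p - 2)*(p - 5)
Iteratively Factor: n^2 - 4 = (n - 2)*(n + 2)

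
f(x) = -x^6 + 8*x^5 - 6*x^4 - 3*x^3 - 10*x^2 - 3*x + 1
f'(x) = -6*x^5 + 40*x^4 - 24*x^3 - 9*x^2 - 20*x - 3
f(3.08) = 632.99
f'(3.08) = 1085.41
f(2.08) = 42.68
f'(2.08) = 215.60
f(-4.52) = -26038.02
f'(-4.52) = 30135.79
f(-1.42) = -85.10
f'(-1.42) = 273.25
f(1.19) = -17.57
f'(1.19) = -14.09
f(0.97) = -13.33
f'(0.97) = -22.51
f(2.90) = 456.73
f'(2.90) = 876.43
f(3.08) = 632.99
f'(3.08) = 1085.41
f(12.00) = -1126403.00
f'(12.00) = -706563.00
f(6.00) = 6751.00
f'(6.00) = -447.00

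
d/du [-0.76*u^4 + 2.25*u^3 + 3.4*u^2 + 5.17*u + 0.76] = -3.04*u^3 + 6.75*u^2 + 6.8*u + 5.17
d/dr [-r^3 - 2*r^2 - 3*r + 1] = -3*r^2 - 4*r - 3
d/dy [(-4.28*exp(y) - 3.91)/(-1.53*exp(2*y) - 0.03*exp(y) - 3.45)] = (-6.5484*exp(2*y) - 11.9646*exp(y) + 14.6487)*exp(y)/(2.3409*exp(4*y) + 0.0918*exp(3*y) + 10.5579*exp(2*y) + 0.207*exp(y) + 11.9025)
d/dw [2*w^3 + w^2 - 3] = 2*w*(3*w + 1)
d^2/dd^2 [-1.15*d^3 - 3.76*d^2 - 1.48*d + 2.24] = -6.9*d - 7.52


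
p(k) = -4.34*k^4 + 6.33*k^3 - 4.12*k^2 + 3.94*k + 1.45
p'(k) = -17.36*k^3 + 18.99*k^2 - 8.24*k + 3.94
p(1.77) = -11.98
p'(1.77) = -47.42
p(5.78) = -3735.06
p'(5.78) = -2761.49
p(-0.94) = -14.54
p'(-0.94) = 42.88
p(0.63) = 3.20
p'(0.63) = 1.95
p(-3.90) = -1456.10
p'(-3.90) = 1354.69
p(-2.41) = -266.98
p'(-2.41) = 377.09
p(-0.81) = -9.68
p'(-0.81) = 32.30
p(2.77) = -140.22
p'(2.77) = -242.14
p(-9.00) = -33457.04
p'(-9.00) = 14271.73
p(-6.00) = -7162.43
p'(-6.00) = 4486.78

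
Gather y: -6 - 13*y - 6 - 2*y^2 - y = -2*y^2 - 14*y - 12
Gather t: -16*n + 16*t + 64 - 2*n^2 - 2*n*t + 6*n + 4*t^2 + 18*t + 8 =-2*n^2 - 10*n + 4*t^2 + t*(34 - 2*n) + 72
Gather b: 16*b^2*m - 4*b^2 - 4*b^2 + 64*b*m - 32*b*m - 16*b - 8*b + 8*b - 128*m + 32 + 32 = b^2*(16*m - 8) + b*(32*m - 16) - 128*m + 64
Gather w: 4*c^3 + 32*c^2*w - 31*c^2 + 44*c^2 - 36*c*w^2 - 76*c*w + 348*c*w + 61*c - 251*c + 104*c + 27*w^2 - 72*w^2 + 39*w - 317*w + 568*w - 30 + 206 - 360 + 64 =4*c^3 + 13*c^2 - 86*c + w^2*(-36*c - 45) + w*(32*c^2 + 272*c + 290) - 120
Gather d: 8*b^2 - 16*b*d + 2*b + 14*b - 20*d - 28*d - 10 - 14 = 8*b^2 + 16*b + d*(-16*b - 48) - 24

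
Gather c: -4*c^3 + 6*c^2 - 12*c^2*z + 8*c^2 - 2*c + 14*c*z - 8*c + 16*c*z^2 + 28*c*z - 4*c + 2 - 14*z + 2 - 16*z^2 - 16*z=-4*c^3 + c^2*(14 - 12*z) + c*(16*z^2 + 42*z - 14) - 16*z^2 - 30*z + 4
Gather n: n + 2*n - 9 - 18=3*n - 27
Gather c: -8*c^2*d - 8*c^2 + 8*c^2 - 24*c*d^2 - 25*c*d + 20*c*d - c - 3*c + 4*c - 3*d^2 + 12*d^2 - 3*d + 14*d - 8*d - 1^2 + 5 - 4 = -8*c^2*d + c*(-24*d^2 - 5*d) + 9*d^2 + 3*d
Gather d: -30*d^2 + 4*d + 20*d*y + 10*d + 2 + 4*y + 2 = -30*d^2 + d*(20*y + 14) + 4*y + 4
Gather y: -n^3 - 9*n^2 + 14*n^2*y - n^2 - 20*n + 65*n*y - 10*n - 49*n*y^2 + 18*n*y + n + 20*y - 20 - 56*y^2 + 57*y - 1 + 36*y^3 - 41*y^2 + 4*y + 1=-n^3 - 10*n^2 - 29*n + 36*y^3 + y^2*(-49*n - 97) + y*(14*n^2 + 83*n + 81) - 20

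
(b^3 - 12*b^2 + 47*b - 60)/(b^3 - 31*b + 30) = (b^2 - 7*b + 12)/(b^2 + 5*b - 6)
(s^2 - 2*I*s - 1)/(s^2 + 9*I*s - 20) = (s^2 - 2*I*s - 1)/(s^2 + 9*I*s - 20)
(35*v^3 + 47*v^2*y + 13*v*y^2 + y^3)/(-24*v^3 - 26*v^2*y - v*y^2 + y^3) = (35*v^2 + 12*v*y + y^2)/(-24*v^2 - 2*v*y + y^2)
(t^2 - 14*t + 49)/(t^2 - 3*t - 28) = (t - 7)/(t + 4)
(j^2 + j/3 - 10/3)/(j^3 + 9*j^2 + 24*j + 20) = (j - 5/3)/(j^2 + 7*j + 10)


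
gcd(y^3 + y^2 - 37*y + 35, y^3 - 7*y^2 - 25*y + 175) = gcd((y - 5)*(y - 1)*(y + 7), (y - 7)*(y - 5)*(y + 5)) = y - 5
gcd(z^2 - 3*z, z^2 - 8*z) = z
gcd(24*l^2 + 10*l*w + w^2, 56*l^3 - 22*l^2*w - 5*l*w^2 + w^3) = 4*l + w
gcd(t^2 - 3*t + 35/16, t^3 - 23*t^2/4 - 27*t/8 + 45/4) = t - 5/4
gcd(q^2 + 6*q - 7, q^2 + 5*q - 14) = q + 7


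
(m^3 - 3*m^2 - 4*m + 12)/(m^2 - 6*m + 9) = (m^2 - 4)/(m - 3)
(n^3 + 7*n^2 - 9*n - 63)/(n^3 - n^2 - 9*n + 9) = (n + 7)/(n - 1)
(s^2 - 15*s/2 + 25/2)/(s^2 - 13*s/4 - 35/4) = 2*(2*s - 5)/(4*s + 7)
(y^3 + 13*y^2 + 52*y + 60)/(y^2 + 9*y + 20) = (y^2 + 8*y + 12)/(y + 4)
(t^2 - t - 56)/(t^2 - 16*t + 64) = (t + 7)/(t - 8)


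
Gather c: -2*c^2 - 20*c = -2*c^2 - 20*c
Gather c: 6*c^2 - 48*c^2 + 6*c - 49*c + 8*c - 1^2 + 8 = -42*c^2 - 35*c + 7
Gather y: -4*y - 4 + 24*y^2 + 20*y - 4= 24*y^2 + 16*y - 8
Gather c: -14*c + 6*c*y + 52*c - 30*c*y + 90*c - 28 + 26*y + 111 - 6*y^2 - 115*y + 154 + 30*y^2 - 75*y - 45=c*(128 - 24*y) + 24*y^2 - 164*y + 192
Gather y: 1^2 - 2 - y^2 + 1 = -y^2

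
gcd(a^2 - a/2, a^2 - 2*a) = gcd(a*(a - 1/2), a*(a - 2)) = a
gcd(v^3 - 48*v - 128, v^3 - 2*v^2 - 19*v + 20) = v + 4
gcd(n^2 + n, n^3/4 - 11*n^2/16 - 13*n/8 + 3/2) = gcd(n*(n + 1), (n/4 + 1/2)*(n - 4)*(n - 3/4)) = 1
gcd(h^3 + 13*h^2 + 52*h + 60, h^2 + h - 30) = h + 6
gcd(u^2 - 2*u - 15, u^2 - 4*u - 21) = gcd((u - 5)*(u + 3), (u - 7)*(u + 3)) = u + 3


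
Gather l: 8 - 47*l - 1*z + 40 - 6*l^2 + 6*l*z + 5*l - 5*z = -6*l^2 + l*(6*z - 42) - 6*z + 48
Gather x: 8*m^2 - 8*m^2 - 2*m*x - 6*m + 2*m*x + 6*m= 0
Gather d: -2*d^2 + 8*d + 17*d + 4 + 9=-2*d^2 + 25*d + 13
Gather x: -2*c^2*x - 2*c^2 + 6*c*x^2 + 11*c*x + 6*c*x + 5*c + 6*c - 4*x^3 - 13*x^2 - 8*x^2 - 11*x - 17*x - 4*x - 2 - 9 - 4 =-2*c^2 + 11*c - 4*x^3 + x^2*(6*c - 21) + x*(-2*c^2 + 17*c - 32) - 15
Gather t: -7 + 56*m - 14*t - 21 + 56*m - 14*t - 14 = 112*m - 28*t - 42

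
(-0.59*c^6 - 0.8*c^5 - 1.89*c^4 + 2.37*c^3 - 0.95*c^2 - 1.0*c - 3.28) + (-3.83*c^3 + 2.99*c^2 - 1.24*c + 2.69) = -0.59*c^6 - 0.8*c^5 - 1.89*c^4 - 1.46*c^3 + 2.04*c^2 - 2.24*c - 0.59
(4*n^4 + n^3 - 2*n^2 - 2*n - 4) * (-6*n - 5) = -24*n^5 - 26*n^4 + 7*n^3 + 22*n^2 + 34*n + 20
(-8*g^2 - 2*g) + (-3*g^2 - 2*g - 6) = -11*g^2 - 4*g - 6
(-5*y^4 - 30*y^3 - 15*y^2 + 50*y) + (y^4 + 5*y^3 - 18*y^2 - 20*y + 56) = -4*y^4 - 25*y^3 - 33*y^2 + 30*y + 56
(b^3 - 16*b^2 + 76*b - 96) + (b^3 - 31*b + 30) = 2*b^3 - 16*b^2 + 45*b - 66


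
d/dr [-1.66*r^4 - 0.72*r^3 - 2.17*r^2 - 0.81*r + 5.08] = -6.64*r^3 - 2.16*r^2 - 4.34*r - 0.81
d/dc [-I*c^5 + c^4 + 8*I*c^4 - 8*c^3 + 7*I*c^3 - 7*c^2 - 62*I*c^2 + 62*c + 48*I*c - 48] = -5*I*c^4 + c^3*(4 + 32*I) + c^2*(-24 + 21*I) + c*(-14 - 124*I) + 62 + 48*I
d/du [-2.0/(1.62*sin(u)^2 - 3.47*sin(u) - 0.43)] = (6.48*sin(u) - 6.94)*cos(u)/(-1.62*sin(u)^2 + 3.47*sin(u) + 0.43)^2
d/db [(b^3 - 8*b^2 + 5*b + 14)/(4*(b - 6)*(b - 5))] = (b^4 - 22*b^3 + 173*b^2 - 508*b + 304)/(4*(b^4 - 22*b^3 + 181*b^2 - 660*b + 900))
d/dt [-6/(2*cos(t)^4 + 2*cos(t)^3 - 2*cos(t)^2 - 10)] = -3*(3*cos(t) + 2*cos(2*t))*sin(t)*cos(t)/(cos(t)^4 + cos(t)^3 - cos(t)^2 - 5)^2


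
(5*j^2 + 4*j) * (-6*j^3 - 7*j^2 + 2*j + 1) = -30*j^5 - 59*j^4 - 18*j^3 + 13*j^2 + 4*j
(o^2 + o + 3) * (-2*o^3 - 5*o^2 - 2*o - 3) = -2*o^5 - 7*o^4 - 13*o^3 - 20*o^2 - 9*o - 9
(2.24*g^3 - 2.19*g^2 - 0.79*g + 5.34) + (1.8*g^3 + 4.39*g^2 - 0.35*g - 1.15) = 4.04*g^3 + 2.2*g^2 - 1.14*g + 4.19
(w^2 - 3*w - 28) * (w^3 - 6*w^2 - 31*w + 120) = w^5 - 9*w^4 - 41*w^3 + 381*w^2 + 508*w - 3360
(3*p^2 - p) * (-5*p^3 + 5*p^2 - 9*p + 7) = -15*p^5 + 20*p^4 - 32*p^3 + 30*p^2 - 7*p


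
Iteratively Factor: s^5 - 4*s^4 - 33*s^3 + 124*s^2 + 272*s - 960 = (s + 4)*(s^4 - 8*s^3 - s^2 + 128*s - 240) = (s - 4)*(s + 4)*(s^3 - 4*s^2 - 17*s + 60) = (s - 5)*(s - 4)*(s + 4)*(s^2 + s - 12) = (s - 5)*(s - 4)*(s - 3)*(s + 4)*(s + 4)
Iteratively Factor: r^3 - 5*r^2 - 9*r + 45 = (r - 3)*(r^2 - 2*r - 15) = (r - 5)*(r - 3)*(r + 3)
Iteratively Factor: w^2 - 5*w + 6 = (w - 2)*(w - 3)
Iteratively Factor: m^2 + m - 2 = (m - 1)*(m + 2)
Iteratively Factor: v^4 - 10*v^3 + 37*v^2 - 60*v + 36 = (v - 2)*(v^3 - 8*v^2 + 21*v - 18) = (v - 2)^2*(v^2 - 6*v + 9) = (v - 3)*(v - 2)^2*(v - 3)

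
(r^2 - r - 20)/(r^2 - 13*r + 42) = (r^2 - r - 20)/(r^2 - 13*r + 42)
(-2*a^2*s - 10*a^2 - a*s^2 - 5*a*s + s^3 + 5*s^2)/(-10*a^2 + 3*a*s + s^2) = (a*s + 5*a + s^2 + 5*s)/(5*a + s)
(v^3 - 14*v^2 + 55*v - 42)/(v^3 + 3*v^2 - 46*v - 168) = (v^2 - 7*v + 6)/(v^2 + 10*v + 24)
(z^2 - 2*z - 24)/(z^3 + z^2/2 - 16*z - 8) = 2*(z - 6)/(2*z^2 - 7*z - 4)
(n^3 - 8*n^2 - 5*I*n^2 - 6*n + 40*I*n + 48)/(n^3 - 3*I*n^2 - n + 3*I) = (n^2 - 2*n*(4 + I) + 16*I)/(n^2 - 1)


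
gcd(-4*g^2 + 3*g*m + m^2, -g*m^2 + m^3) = g - m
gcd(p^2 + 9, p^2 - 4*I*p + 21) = p + 3*I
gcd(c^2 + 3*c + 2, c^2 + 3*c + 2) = c^2 + 3*c + 2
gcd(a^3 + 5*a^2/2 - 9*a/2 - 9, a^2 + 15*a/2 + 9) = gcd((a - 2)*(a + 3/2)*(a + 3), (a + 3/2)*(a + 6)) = a + 3/2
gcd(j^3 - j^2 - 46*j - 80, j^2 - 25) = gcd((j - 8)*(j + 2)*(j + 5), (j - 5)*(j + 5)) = j + 5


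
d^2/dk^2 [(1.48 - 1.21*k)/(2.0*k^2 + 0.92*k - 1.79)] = (-(1.21*k - 1.48)*(4.0*k + 0.92)*(8.0*k + 1.84) + (14.52*k - 3.6936)*(2.0*k^2 + 0.92*k - 1.79))/(2.0*k^2 + 0.92*k - 1.79)^3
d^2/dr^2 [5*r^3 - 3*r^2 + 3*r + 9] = 30*r - 6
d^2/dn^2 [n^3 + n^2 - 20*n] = 6*n + 2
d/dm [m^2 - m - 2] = 2*m - 1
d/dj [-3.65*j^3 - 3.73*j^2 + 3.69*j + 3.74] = -10.95*j^2 - 7.46*j + 3.69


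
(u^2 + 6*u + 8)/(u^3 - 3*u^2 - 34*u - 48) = (u + 4)/(u^2 - 5*u - 24)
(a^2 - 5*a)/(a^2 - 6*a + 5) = a/(a - 1)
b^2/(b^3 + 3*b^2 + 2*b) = b/(b^2 + 3*b + 2)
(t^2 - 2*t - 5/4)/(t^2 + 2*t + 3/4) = (2*t - 5)/(2*t + 3)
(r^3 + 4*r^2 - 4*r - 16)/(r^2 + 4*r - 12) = (r^2 + 6*r + 8)/(r + 6)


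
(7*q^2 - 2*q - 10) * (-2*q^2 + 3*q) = -14*q^4 + 25*q^3 + 14*q^2 - 30*q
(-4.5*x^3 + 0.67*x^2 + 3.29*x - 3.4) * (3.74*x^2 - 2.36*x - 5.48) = -16.83*x^5 + 13.1258*x^4 + 35.3834*x^3 - 24.152*x^2 - 10.0052*x + 18.632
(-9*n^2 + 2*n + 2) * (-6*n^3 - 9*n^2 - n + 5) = 54*n^5 + 69*n^4 - 21*n^3 - 65*n^2 + 8*n + 10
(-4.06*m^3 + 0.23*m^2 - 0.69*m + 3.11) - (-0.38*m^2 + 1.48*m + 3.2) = -4.06*m^3 + 0.61*m^2 - 2.17*m - 0.0900000000000003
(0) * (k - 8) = 0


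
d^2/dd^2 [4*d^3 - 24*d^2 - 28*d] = 24*d - 48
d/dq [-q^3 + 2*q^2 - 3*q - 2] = -3*q^2 + 4*q - 3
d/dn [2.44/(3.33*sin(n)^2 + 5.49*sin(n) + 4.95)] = -(16.2504*sin(n) + 13.3956)*cos(n)/(3.33*sin(n)^2 + 5.49*sin(n) + 4.95)^2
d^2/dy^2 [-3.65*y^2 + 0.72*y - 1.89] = -7.30000000000000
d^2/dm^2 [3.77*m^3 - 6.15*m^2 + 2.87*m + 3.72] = 22.62*m - 12.3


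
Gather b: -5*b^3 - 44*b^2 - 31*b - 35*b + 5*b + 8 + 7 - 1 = -5*b^3 - 44*b^2 - 61*b + 14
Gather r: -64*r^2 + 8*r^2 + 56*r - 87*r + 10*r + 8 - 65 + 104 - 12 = -56*r^2 - 21*r + 35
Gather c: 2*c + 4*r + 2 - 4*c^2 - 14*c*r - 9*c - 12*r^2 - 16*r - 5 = -4*c^2 + c*(-14*r - 7) - 12*r^2 - 12*r - 3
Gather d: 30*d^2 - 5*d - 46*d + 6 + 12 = 30*d^2 - 51*d + 18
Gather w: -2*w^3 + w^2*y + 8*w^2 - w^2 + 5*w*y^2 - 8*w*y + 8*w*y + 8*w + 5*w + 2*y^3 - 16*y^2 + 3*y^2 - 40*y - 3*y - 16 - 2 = -2*w^3 + w^2*(y + 7) + w*(5*y^2 + 13) + 2*y^3 - 13*y^2 - 43*y - 18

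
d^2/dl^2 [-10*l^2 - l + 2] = -20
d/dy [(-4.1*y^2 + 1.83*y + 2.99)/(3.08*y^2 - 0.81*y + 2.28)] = (-2.3154*y^2 - 37.1144*y + 6.5943)/(9.4864*y^4 - 4.9896*y^3 + 14.7009*y^2 - 3.6936*y + 5.1984)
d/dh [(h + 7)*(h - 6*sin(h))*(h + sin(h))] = (h + 7)*(h - 6*sin(h))*(cos(h) + 1) - (h + 7)*(h + sin(h))*(6*cos(h) - 1) + (h - 6*sin(h))*(h + sin(h))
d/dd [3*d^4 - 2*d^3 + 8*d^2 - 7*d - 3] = 12*d^3 - 6*d^2 + 16*d - 7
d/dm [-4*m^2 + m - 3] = 1 - 8*m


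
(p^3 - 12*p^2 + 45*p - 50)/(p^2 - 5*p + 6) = (p^2 - 10*p + 25)/(p - 3)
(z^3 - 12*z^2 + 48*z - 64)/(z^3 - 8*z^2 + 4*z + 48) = (z^2 - 8*z + 16)/(z^2 - 4*z - 12)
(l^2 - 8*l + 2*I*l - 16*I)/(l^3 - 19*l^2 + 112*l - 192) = (l + 2*I)/(l^2 - 11*l + 24)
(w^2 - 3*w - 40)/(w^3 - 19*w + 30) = (w - 8)/(w^2 - 5*w + 6)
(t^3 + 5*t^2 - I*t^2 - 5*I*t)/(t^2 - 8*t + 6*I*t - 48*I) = t*(t^2 + t*(5 - I) - 5*I)/(t^2 + 2*t*(-4 + 3*I) - 48*I)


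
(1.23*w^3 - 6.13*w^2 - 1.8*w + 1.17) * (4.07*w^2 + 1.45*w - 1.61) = 5.0061*w^5 - 23.1656*w^4 - 18.1948*w^3 + 12.0212*w^2 + 4.5945*w - 1.8837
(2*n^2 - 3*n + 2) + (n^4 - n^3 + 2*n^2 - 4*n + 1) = n^4 - n^3 + 4*n^2 - 7*n + 3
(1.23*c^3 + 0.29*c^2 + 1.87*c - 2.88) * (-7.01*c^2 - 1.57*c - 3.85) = -8.6223*c^5 - 3.964*c^4 - 18.2995*c^3 + 16.1364*c^2 - 2.6779*c + 11.088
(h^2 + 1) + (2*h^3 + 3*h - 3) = 2*h^3 + h^2 + 3*h - 2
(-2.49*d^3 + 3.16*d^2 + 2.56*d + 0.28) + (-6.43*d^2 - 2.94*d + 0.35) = -2.49*d^3 - 3.27*d^2 - 0.38*d + 0.63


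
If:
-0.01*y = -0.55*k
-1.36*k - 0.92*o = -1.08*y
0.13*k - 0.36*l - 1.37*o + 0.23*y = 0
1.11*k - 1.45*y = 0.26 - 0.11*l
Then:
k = -0.00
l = 0.53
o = -0.16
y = -0.14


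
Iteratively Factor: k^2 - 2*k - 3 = (k - 3)*(k + 1)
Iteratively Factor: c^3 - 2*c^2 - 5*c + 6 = (c - 3)*(c^2 + c - 2) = (c - 3)*(c + 2)*(c - 1)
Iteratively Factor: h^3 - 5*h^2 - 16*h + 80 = (h + 4)*(h^2 - 9*h + 20) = (h - 5)*(h + 4)*(h - 4)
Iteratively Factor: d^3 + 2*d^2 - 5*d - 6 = (d + 1)*(d^2 + d - 6) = (d - 2)*(d + 1)*(d + 3)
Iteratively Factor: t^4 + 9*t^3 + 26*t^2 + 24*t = (t)*(t^3 + 9*t^2 + 26*t + 24) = t*(t + 4)*(t^2 + 5*t + 6) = t*(t + 2)*(t + 4)*(t + 3)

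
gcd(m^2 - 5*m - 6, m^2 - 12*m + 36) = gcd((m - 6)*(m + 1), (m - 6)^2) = m - 6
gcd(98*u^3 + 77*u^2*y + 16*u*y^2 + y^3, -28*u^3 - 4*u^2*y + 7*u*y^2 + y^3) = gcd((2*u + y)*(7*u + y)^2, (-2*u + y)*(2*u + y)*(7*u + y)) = 14*u^2 + 9*u*y + y^2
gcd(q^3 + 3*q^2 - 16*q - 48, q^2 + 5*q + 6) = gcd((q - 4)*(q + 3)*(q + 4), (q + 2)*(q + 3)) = q + 3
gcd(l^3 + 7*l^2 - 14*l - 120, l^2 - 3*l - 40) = l + 5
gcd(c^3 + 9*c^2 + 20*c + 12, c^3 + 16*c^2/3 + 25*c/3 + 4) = c + 1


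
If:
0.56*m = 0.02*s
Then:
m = 0.0357142857142857*s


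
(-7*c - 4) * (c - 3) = -7*c^2 + 17*c + 12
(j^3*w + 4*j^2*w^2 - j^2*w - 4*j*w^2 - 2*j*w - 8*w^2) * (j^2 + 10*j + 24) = j^5*w + 4*j^4*w^2 + 9*j^4*w + 36*j^3*w^2 + 12*j^3*w + 48*j^2*w^2 - 44*j^2*w - 176*j*w^2 - 48*j*w - 192*w^2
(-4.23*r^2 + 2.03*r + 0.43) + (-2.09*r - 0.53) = -4.23*r^2 - 0.0600000000000001*r - 0.1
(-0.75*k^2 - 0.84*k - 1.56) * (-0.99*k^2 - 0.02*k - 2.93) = 0.7425*k^4 + 0.8466*k^3 + 3.7587*k^2 + 2.4924*k + 4.5708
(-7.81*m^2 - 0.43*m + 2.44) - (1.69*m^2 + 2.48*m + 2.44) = -9.5*m^2 - 2.91*m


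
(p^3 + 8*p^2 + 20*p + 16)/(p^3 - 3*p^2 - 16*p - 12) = (p^2 + 6*p + 8)/(p^2 - 5*p - 6)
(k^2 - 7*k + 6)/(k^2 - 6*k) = (k - 1)/k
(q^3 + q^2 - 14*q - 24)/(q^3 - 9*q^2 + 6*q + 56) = (q + 3)/(q - 7)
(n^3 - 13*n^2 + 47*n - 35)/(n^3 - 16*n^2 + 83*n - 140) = (n - 1)/(n - 4)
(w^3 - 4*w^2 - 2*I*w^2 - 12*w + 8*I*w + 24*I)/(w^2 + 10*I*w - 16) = (w^3 + w^2*(-4 - 2*I) + w*(-12 + 8*I) + 24*I)/(w^2 + 10*I*w - 16)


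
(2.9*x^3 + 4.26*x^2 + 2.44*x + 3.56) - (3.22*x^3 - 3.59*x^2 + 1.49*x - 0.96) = -0.32*x^3 + 7.85*x^2 + 0.95*x + 4.52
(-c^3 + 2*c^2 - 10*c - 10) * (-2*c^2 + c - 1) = 2*c^5 - 5*c^4 + 23*c^3 + 8*c^2 + 10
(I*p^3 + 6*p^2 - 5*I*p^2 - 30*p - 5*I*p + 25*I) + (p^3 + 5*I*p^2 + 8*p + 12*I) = p^3 + I*p^3 + 6*p^2 - 22*p - 5*I*p + 37*I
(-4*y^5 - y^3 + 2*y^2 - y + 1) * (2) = -8*y^5 - 2*y^3 + 4*y^2 - 2*y + 2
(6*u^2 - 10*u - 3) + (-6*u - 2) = 6*u^2 - 16*u - 5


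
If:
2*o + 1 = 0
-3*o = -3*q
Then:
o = -1/2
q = -1/2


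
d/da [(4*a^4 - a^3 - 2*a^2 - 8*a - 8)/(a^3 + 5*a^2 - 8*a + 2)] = (4*a^6 + 40*a^5 - 99*a^4 + 64*a^3 + 74*a^2 + 72*a - 80)/(a^6 + 10*a^5 + 9*a^4 - 76*a^3 + 84*a^2 - 32*a + 4)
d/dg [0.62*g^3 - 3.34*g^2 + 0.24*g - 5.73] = 1.86*g^2 - 6.68*g + 0.24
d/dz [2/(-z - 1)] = 2/(z + 1)^2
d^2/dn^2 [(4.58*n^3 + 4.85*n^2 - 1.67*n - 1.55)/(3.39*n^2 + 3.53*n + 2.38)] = (3.41060513164848e-13*n^4 - 114.223472*n^3 - 110.790678*n^2 + 125.210766*n + 69.387986)/(38.958219*n^6 + 121.701339*n^5 + 208.780947*n^4 + 214.871453*n^3 + 146.577774*n^2 + 59.985996*n + 13.481272)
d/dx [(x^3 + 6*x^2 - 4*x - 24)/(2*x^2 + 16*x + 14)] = (x^4 + 16*x^3 + 73*x^2 + 132*x + 164)/(2*(x^4 + 16*x^3 + 78*x^2 + 112*x + 49))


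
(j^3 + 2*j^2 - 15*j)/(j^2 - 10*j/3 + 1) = 3*j*(j + 5)/(3*j - 1)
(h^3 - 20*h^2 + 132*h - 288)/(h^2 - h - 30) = (h^2 - 14*h + 48)/(h + 5)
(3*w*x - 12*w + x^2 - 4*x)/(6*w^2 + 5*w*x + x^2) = (x - 4)/(2*w + x)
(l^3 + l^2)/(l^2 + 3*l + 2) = l^2/(l + 2)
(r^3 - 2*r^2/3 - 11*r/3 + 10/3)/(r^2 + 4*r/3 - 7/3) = (3*r^2 + r - 10)/(3*r + 7)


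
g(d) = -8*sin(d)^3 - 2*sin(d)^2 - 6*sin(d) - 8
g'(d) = -24*sin(d)^2*cos(d) - 4*sin(d)*cos(d) - 6*cos(d)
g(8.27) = -21.28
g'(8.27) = 12.02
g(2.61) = -12.60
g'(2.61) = 12.24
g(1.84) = -22.81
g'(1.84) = 8.55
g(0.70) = -14.83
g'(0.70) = -14.18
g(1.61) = -23.97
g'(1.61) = 1.33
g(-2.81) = -5.98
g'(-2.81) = 6.85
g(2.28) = -17.20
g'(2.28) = 14.89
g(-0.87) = -1.01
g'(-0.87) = -10.94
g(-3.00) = -7.17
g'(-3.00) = 5.85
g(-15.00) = -2.74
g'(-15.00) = 10.29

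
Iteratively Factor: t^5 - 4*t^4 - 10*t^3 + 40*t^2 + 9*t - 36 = (t - 3)*(t^4 - t^3 - 13*t^2 + t + 12) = (t - 3)*(t + 3)*(t^3 - 4*t^2 - t + 4) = (t - 3)*(t + 1)*(t + 3)*(t^2 - 5*t + 4) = (t - 3)*(t - 1)*(t + 1)*(t + 3)*(t - 4)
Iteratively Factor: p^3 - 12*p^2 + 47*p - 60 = (p - 5)*(p^2 - 7*p + 12) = (p - 5)*(p - 4)*(p - 3)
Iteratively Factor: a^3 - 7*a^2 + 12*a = (a)*(a^2 - 7*a + 12) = a*(a - 3)*(a - 4)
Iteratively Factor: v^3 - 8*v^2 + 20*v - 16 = (v - 4)*(v^2 - 4*v + 4) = (v - 4)*(v - 2)*(v - 2)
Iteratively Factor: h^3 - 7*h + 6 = (h - 2)*(h^2 + 2*h - 3) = (h - 2)*(h - 1)*(h + 3)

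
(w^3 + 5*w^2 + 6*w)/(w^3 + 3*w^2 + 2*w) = (w + 3)/(w + 1)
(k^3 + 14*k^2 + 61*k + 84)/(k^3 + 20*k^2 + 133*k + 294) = (k^2 + 7*k + 12)/(k^2 + 13*k + 42)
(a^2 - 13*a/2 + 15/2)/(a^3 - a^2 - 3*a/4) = 2*(a - 5)/(a*(2*a + 1))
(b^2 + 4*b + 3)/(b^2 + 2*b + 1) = (b + 3)/(b + 1)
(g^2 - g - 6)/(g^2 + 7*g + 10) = (g - 3)/(g + 5)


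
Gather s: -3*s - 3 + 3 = -3*s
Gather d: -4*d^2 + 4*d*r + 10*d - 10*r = -4*d^2 + d*(4*r + 10) - 10*r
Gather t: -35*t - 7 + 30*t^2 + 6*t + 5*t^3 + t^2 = 5*t^3 + 31*t^2 - 29*t - 7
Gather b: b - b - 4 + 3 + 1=0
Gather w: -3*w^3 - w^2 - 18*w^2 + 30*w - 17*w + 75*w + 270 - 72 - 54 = -3*w^3 - 19*w^2 + 88*w + 144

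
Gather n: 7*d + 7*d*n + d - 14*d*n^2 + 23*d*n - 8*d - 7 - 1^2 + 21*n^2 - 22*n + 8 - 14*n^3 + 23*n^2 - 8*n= -14*n^3 + n^2*(44 - 14*d) + n*(30*d - 30)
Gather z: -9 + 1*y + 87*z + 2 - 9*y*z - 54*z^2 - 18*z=y - 54*z^2 + z*(69 - 9*y) - 7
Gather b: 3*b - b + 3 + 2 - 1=2*b + 4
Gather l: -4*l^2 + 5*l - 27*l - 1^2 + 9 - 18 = -4*l^2 - 22*l - 10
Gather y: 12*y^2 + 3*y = 12*y^2 + 3*y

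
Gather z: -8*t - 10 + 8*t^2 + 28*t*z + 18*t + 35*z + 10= 8*t^2 + 10*t + z*(28*t + 35)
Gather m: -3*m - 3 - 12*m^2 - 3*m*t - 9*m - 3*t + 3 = -12*m^2 + m*(-3*t - 12) - 3*t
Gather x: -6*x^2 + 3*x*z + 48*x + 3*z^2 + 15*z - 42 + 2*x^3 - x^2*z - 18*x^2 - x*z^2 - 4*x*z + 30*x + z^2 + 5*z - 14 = 2*x^3 + x^2*(-z - 24) + x*(-z^2 - z + 78) + 4*z^2 + 20*z - 56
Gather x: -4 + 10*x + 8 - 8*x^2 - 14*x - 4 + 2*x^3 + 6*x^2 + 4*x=2*x^3 - 2*x^2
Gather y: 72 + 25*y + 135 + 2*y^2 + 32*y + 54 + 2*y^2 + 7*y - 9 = 4*y^2 + 64*y + 252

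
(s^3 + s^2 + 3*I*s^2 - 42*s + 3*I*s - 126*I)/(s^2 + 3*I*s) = s + 1 - 42/s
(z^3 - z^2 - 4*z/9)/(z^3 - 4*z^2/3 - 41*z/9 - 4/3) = z*(3*z - 4)/(3*z^2 - 5*z - 12)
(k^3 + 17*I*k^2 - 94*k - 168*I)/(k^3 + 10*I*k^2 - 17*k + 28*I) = (k + 6*I)/(k - I)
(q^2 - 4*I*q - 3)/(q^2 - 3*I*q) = (q - I)/q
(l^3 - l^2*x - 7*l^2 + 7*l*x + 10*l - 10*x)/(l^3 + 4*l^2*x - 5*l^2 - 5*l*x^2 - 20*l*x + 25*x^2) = (l - 2)/(l + 5*x)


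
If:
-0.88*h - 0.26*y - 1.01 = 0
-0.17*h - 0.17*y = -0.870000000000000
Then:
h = -3.78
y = 8.89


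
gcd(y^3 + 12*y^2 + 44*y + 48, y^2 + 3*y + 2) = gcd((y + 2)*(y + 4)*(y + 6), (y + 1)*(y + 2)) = y + 2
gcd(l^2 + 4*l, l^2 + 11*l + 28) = l + 4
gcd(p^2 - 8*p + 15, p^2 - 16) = 1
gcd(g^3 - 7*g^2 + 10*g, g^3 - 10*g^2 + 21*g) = g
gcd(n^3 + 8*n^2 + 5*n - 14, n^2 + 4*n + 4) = n + 2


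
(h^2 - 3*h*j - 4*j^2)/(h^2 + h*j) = (h - 4*j)/h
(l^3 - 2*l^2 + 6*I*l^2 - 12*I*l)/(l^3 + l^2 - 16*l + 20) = l*(l + 6*I)/(l^2 + 3*l - 10)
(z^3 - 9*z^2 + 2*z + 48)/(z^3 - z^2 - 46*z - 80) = (z - 3)/(z + 5)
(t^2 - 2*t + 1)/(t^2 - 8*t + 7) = (t - 1)/(t - 7)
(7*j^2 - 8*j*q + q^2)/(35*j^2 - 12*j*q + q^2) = (-j + q)/(-5*j + q)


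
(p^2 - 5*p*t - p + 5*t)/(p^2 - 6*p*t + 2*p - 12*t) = (p^2 - 5*p*t - p + 5*t)/(p^2 - 6*p*t + 2*p - 12*t)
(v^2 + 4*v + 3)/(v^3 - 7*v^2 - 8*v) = (v + 3)/(v*(v - 8))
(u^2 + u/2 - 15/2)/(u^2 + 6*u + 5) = (2*u^2 + u - 15)/(2*(u^2 + 6*u + 5))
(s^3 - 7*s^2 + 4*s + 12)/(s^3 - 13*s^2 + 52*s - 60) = (s + 1)/(s - 5)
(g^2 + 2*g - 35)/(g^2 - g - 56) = (g - 5)/(g - 8)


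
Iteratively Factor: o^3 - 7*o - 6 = (o - 3)*(o^2 + 3*o + 2) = (o - 3)*(o + 1)*(o + 2)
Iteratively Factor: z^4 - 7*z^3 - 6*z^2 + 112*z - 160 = (z - 5)*(z^3 - 2*z^2 - 16*z + 32) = (z - 5)*(z - 2)*(z^2 - 16) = (z - 5)*(z - 4)*(z - 2)*(z + 4)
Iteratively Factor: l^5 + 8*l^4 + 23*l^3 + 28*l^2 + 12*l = (l + 2)*(l^4 + 6*l^3 + 11*l^2 + 6*l) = (l + 1)*(l + 2)*(l^3 + 5*l^2 + 6*l) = (l + 1)*(l + 2)^2*(l^2 + 3*l) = (l + 1)*(l + 2)^2*(l + 3)*(l)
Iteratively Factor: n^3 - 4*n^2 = (n)*(n^2 - 4*n) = n^2*(n - 4)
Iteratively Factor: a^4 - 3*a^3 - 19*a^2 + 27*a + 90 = (a + 3)*(a^3 - 6*a^2 - a + 30) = (a - 5)*(a + 3)*(a^2 - a - 6) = (a - 5)*(a - 3)*(a + 3)*(a + 2)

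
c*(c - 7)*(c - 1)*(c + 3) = c^4 - 5*c^3 - 17*c^2 + 21*c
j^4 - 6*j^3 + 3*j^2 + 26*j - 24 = (j - 4)*(j - 3)*(j - 1)*(j + 2)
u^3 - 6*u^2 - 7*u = u*(u - 7)*(u + 1)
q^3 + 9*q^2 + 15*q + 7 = (q + 1)^2*(q + 7)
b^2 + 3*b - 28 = (b - 4)*(b + 7)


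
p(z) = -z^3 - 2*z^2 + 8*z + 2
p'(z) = -3*z^2 - 4*z + 8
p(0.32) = 4.32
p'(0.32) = 6.41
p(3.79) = -50.85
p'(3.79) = -50.25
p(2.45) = -5.11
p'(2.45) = -19.81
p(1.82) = 3.91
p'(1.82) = -9.22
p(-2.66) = -14.61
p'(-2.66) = -2.59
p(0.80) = 6.61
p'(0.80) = 2.88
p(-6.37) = 128.36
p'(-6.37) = -88.25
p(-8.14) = 343.71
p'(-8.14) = -158.22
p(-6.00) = 98.00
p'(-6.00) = -76.00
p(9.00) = -817.00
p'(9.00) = -271.00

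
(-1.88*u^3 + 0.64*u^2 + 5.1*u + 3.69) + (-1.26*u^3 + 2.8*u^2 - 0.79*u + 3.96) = -3.14*u^3 + 3.44*u^2 + 4.31*u + 7.65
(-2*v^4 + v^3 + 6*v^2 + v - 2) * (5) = -10*v^4 + 5*v^3 + 30*v^2 + 5*v - 10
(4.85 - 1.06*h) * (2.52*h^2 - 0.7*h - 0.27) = -2.6712*h^3 + 12.964*h^2 - 3.1088*h - 1.3095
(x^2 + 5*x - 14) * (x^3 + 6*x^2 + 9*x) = x^5 + 11*x^4 + 25*x^3 - 39*x^2 - 126*x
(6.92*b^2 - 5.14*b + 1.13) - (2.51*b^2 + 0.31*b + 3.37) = 4.41*b^2 - 5.45*b - 2.24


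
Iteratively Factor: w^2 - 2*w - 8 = (w + 2)*(w - 4)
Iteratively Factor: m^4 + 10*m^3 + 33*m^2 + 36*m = (m + 3)*(m^3 + 7*m^2 + 12*m) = (m + 3)*(m + 4)*(m^2 + 3*m) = (m + 3)^2*(m + 4)*(m)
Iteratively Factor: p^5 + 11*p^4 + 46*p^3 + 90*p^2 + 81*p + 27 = (p + 1)*(p^4 + 10*p^3 + 36*p^2 + 54*p + 27) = (p + 1)*(p + 3)*(p^3 + 7*p^2 + 15*p + 9) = (p + 1)^2*(p + 3)*(p^2 + 6*p + 9) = (p + 1)^2*(p + 3)^2*(p + 3)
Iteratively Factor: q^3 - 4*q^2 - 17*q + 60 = (q - 5)*(q^2 + q - 12) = (q - 5)*(q - 3)*(q + 4)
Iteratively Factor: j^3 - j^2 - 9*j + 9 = (j - 1)*(j^2 - 9) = (j - 3)*(j - 1)*(j + 3)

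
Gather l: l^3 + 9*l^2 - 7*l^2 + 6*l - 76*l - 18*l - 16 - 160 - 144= l^3 + 2*l^2 - 88*l - 320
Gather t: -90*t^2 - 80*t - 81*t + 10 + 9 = -90*t^2 - 161*t + 19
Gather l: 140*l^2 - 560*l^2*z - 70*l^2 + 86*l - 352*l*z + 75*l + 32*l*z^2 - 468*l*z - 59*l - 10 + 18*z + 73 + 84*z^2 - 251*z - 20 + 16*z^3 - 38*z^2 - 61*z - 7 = l^2*(70 - 560*z) + l*(32*z^2 - 820*z + 102) + 16*z^3 + 46*z^2 - 294*z + 36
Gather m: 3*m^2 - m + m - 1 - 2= 3*m^2 - 3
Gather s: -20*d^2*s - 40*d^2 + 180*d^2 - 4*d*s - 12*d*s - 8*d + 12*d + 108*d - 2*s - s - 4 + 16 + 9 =140*d^2 + 112*d + s*(-20*d^2 - 16*d - 3) + 21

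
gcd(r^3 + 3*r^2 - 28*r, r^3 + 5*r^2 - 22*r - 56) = r^2 + 3*r - 28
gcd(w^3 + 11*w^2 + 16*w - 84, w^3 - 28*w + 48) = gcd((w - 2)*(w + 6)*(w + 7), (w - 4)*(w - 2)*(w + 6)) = w^2 + 4*w - 12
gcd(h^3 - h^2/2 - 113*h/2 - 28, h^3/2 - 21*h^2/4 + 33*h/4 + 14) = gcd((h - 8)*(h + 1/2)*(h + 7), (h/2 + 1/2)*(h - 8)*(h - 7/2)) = h - 8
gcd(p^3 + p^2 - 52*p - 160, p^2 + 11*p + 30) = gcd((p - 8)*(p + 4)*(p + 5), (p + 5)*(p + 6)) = p + 5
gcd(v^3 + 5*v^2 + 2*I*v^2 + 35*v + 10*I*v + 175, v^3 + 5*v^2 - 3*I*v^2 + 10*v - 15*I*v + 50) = v^2 + v*(5 - 5*I) - 25*I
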